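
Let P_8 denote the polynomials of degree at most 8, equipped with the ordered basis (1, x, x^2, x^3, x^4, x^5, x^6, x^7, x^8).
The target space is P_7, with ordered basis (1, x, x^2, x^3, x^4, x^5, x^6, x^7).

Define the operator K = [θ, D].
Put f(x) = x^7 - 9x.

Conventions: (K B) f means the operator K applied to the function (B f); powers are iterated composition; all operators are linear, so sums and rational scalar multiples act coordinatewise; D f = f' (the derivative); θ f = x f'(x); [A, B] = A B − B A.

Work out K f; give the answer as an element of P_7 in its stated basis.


D f = 7x^6 - 9
θ D f = 42x^6
θ f = 7x^7 - 9x
D θ f = 49x^6 - 9
[θ, D] f = -7x^6 + 9

the result is g(x) = -7x^6 + 9


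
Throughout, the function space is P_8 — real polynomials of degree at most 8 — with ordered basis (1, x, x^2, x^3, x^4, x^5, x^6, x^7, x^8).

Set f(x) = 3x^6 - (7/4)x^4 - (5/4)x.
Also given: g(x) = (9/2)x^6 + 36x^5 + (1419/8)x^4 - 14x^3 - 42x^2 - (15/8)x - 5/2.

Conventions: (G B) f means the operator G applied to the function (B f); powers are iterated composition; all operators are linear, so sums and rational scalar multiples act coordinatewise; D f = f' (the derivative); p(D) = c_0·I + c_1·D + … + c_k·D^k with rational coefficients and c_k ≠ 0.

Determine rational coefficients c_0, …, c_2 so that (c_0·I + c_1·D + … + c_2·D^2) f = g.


c_0 = 3/2, c_1 = 2, c_2 = 2

D^0 f = 3x^6 - (7/4)x^4 - (5/4)x
D^1 f = 18x^5 - 7x^3 - 5/4
D^2 f = 90x^4 - 21x^2
matching coefficients of g against c_0 f + c_1 Df + … from the top degree down determines the c_i
solution: c_0 = 3/2, c_1 = 2, c_2 = 2


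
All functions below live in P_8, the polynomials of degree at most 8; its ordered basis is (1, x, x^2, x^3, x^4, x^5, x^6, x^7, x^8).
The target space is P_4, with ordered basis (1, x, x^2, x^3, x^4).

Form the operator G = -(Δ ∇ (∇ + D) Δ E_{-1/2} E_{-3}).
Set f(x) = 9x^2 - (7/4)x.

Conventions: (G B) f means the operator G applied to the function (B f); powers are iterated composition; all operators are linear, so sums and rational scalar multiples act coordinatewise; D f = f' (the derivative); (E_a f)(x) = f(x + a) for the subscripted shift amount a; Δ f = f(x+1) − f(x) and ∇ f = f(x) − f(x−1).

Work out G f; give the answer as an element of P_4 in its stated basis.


E_{-3} f = 9x^2 - (223/4)x + 345/4
E_{-1/2} E_{-3} f = 9x^2 - (259/4)x + 931/8
Δ E_{-1/2} E_{-3} f = 18x - 223/4
∇ (Δ E_{-1/2} E_{-3}) f = 18
D (Δ E_{-1/2} E_{-3}) f = 18
(∇ + D) (Δ E_{-1/2} E_{-3}) f = 36
∇ ((∇ + D) Δ E_{-1/2} E_{-3}) f = 0
Δ ∇ ((∇ + D) Δ E_{-1/2} E_{-3}) f = 0
(-(Δ ∇ (∇ + D) Δ E_{-1/2} E_{-3})) f = 0

the result is g(x) = 0


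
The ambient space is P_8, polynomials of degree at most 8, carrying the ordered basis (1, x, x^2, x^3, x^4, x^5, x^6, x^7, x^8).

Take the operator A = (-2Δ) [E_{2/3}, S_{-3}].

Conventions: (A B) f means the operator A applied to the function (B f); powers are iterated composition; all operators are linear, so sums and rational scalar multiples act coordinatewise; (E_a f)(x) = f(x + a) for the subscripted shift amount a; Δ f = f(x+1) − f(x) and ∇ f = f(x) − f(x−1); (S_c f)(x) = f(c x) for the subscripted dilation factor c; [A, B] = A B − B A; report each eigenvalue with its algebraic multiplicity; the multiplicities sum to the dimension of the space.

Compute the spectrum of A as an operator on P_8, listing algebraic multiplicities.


λ = 0 (multiplicity 9)

image of 1: 0
image of x: 0
image of x^2: -32
image of x^3: 288x + 208
image of x^4: -1728x^2 - 2496x - 10432/9
image of x^5: 8640x^3 + 18720x^2 + (52160/3)x + 163280/27
image of x^6: -38880x^4 - 112320x^3 - 156480x^2 - (326560/3)x - 831584/27
image of x^7: 163296x^5 + 589680x^4 + 1095360x^3 + 1142960x^2 + (5821088/9)x + 37723504/243
image of x^8: -653184x^6 - 2830464x^5 - 6572160x^4 - 9143680x^3 - (23284352/3)x^2 - (301788032/81)x - 567876992/729
the matrix is upper triangular; its diagonal is (0, 0, 0, 0, 0, 0, 0, 0, 0)
for a triangular matrix the eigenvalues are the diagonal entries, with algebraic multiplicity their repetition count


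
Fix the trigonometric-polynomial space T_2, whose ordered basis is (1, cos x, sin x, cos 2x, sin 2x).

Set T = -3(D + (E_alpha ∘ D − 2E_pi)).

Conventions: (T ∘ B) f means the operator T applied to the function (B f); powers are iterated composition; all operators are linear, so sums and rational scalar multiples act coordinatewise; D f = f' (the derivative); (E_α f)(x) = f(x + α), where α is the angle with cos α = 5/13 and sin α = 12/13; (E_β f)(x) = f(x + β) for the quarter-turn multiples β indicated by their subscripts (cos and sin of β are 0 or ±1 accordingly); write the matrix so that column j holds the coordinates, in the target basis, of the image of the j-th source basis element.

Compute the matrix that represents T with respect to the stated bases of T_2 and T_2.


the matrix is [[6, 0, 0, 0, 0]; [0, -42/13, -54/13, 0, 0]; [0, 54/13, -42/13, 0, 0]; [0, 0, 0, 1734/169, -300/169]; [0, 0, 0, 300/169, 1734/169]] (rows listed top to bottom)

image of 1: 6
image of cos x: -(42/13)cos x + (54/13)sin x
image of sin x: -(54/13)cos x - (42/13)sin x
image of cos 2x: (1734/169)cos 2x + (300/169)sin 2x
image of sin 2x: -(300/169)cos 2x + (1734/169)sin 2x
each image's coordinates form column j of the matrix


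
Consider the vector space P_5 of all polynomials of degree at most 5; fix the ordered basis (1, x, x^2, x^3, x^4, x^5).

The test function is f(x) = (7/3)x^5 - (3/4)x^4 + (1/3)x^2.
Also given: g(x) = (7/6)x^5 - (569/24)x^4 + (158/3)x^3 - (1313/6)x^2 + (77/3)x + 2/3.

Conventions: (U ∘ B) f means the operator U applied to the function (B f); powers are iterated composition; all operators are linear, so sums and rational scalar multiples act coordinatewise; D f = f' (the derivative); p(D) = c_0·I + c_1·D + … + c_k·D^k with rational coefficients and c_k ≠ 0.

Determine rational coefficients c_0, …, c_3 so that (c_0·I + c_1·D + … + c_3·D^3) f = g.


c_0 = 1/2, c_1 = -2, c_2 = 1, c_3 = -3/2

D^0 f = (7/3)x^5 - (3/4)x^4 + (1/3)x^2
D^1 f = (35/3)x^4 - 3x^3 + (2/3)x
D^2 f = (140/3)x^3 - 9x^2 + 2/3
D^3 f = 140x^2 - 18x
matching coefficients of g against c_0 f + c_1 Df + … from the top degree down determines the c_i
solution: c_0 = 1/2, c_1 = -2, c_2 = 1, c_3 = -3/2


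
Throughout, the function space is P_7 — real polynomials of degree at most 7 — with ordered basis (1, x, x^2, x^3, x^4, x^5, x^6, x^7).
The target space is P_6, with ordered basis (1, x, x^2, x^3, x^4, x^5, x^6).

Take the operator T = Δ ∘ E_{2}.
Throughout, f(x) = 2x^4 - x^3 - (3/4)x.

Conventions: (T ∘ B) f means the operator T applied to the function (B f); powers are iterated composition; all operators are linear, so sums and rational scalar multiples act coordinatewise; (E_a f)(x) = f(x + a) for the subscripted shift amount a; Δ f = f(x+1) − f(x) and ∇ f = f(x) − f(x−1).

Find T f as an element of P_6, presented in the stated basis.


g(x) = 8x^3 + 57x^2 + 137x + 441/4

E_{2} f = 2x^4 + 15x^3 + 42x^2 + (205/4)x + 45/2
Δ E_{2} f = 8x^3 + 57x^2 + 137x + 441/4


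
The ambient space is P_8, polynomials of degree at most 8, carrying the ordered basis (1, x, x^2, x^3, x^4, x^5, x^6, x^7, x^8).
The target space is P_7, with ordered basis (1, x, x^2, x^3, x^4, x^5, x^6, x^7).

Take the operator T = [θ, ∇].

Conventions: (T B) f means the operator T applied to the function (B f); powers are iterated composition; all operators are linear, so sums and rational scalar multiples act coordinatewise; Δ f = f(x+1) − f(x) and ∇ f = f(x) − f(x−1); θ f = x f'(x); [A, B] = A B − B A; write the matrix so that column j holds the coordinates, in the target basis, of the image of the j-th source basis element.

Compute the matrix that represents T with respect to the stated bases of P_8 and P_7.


image of 1: 0
image of x: -1
image of x^2: -2x + 2
image of x^3: -3x^2 + 6x - 3
image of x^4: -4x^3 + 12x^2 - 12x + 4
image of x^5: -5x^4 + 20x^3 - 30x^2 + 20x - 5
image of x^6: -6x^5 + 30x^4 - 60x^3 + 60x^2 - 30x + 6
image of x^7: -7x^6 + 42x^5 - 105x^4 + 140x^3 - 105x^2 + 42x - 7
image of x^8: -8x^7 + 56x^6 - 168x^5 + 280x^4 - 280x^3 + 168x^2 - 56x + 8
each image's coordinates form column j of the matrix

the matrix is [[0, -1, 2, -3, 4, -5, 6, -7, 8]; [0, 0, -2, 6, -12, 20, -30, 42, -56]; [0, 0, 0, -3, 12, -30, 60, -105, 168]; [0, 0, 0, 0, -4, 20, -60, 140, -280]; [0, 0, 0, 0, 0, -5, 30, -105, 280]; [0, 0, 0, 0, 0, 0, -6, 42, -168]; [0, 0, 0, 0, 0, 0, 0, -7, 56]; [0, 0, 0, 0, 0, 0, 0, 0, -8]] (rows listed top to bottom)


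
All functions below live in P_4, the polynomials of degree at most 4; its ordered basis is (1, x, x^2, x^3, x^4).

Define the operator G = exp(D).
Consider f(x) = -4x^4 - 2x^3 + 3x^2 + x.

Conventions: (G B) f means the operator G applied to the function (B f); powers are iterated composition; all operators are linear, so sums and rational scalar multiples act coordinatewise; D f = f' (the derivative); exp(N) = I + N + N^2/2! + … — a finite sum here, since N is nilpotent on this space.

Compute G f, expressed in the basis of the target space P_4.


the result is g(x) = -4x^4 - 18x^3 - 27x^2 - 15x - 2

order-1 term: -16x^3 - 6x^2 + 6x + 1
order-2 term: -24x^2 - 6x + 3
order-3 term: -16x - 2
order-4 term: -4
the series for exp(D) f terminates at order 4
exp(D) f = -4x^4 - 18x^3 - 27x^2 - 15x - 2


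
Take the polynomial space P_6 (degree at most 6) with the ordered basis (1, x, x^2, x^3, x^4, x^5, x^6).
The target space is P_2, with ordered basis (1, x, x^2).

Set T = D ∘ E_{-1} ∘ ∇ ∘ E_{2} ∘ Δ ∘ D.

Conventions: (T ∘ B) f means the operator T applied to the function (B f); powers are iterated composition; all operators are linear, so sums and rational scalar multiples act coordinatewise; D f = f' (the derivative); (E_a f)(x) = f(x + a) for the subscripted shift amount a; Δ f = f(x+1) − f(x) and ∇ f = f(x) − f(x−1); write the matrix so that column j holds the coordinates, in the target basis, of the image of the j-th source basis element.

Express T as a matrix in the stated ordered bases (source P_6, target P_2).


image of 1: 0
image of x: 0
image of x^2: 0
image of x^3: 0
image of x^4: 24
image of x^5: 120x + 120
image of x^6: 360x^2 + 720x + 420
each image's coordinates form column j of the matrix

the matrix is [[0, 0, 0, 0, 24, 120, 420]; [0, 0, 0, 0, 0, 120, 720]; [0, 0, 0, 0, 0, 0, 360]] (rows listed top to bottom)


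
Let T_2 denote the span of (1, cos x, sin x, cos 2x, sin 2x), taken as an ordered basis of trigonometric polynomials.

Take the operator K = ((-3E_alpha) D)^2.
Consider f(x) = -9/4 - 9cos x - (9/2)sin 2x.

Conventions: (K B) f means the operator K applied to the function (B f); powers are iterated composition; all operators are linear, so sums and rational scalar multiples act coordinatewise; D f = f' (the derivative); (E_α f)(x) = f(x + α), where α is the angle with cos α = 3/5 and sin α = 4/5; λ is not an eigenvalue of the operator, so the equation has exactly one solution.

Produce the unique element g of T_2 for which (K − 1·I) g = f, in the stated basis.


write g with unknown coordinates in the stated basis and equate coefficients in (K − 1·I) g = f
solving from the highest basis element down gives g = 9/4 - (171/962)cos x + (486/481)sin x + (7776/110383)cos 2x - (23589/220766)sin 2x
check: K g = -(8829/962)cos x + (486/481)sin x + (7776/110383)cos 2x - (508518/110383)sin 2x
so K g − 1·g = -9/4 - 9cos x - (9/2)sin 2x = f ✓

g(x) = 9/4 - (171/962)cos x + (486/481)sin x + (7776/110383)cos 2x - (23589/220766)sin 2x


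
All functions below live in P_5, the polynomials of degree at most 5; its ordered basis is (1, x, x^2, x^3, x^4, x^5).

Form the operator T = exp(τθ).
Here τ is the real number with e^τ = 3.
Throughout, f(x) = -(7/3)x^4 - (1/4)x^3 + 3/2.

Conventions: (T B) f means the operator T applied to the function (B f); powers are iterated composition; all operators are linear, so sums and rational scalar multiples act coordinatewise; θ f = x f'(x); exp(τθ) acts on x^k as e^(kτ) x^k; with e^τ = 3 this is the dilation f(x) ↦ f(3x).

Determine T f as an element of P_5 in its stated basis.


the image equals g(x) = -189x^4 - (27/4)x^3 + 3/2

exp(τθ) x^k = e^(kτ) x^k; with e^τ = 3 this sends x^k to 3^k x^k
x^3 ↦ 27 x^3
x^4 ↦ 81 x^4
applying this coordinatewise to f: exp(τθ) f = -189x^4 - (27/4)x^3 + 3/2


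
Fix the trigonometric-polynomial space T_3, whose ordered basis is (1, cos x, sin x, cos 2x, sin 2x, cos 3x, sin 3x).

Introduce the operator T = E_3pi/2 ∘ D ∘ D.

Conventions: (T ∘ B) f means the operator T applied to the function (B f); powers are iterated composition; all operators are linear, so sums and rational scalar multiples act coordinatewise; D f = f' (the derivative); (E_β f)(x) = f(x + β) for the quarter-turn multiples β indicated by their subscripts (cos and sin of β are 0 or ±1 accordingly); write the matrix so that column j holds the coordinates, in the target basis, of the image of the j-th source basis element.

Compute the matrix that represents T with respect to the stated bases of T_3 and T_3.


image of 1: 0
image of cos x: -sin x
image of sin x: cos x
image of cos 2x: 4cos 2x
image of sin 2x: 4sin 2x
image of cos 3x: 9sin 3x
image of sin 3x: -9cos 3x
each image's coordinates form column j of the matrix

the matrix is [[0, 0, 0, 0, 0, 0, 0]; [0, 0, 1, 0, 0, 0, 0]; [0, -1, 0, 0, 0, 0, 0]; [0, 0, 0, 4, 0, 0, 0]; [0, 0, 0, 0, 4, 0, 0]; [0, 0, 0, 0, 0, 0, -9]; [0, 0, 0, 0, 0, 9, 0]] (rows listed top to bottom)


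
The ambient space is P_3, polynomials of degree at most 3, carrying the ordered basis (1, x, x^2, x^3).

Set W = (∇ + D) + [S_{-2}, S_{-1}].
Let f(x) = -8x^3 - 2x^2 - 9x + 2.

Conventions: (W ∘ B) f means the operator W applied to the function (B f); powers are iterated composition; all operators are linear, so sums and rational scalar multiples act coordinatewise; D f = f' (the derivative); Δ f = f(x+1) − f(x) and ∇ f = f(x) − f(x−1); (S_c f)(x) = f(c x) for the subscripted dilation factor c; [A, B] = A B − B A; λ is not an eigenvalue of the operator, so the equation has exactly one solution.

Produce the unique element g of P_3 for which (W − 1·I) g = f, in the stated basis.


write g with unknown coordinates in the stated basis and equate coefficients in (W − 1·I) g = f
solving from the highest basis element down gives g = 8x^3 + 50x^2 + 185x + 326
check: W g = 48x^2 + 176x + 328
so W g − 1·g = -8x^3 - 2x^2 - 9x + 2 = f ✓

g(x) = 8x^3 + 50x^2 + 185x + 326


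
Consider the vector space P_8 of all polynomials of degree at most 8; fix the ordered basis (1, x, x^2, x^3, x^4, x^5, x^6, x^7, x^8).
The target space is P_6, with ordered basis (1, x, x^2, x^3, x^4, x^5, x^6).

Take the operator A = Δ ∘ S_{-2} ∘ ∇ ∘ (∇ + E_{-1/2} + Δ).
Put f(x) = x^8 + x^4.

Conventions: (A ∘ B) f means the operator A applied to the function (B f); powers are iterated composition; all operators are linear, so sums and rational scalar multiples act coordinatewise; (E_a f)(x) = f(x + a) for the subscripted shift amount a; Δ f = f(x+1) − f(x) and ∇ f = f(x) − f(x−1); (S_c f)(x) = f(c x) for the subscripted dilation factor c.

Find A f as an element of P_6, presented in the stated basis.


g(x) = -7168x^6 + 42560x^4 + 134400x^3 + 185516x^2 + 130200x + 150139/4

∇ f = 8x^7 - 28x^6 + 56x^5 - 70x^4 + 60x^3 - 34x^2 + 12x - 2
E_{-1/2} f = x^8 - 4x^7 + 7x^6 - 7x^5 + (43/8)x^4 - (15/4)x^3 + (31/16)x^2 - (9/16)x + 17/256
Δ f = 8x^7 + 28x^6 + 56x^5 + 70x^4 + 60x^3 + 34x^2 + 12x + 2
(∇ + E_{-1/2} + Δ) f = x^8 + 12x^7 + 7x^6 + 105x^5 + (43/8)x^4 + (465/4)x^3 + (31/16)x^2 + (375/16)x + 17/256
∇ (∇ + E_{-1/2} + Δ) f = 8x^7 + 56x^6 - 154x^5 + 770x^4 - (2505/2)x^3 + (2971/2)x^2 - (7059/8)x + 1931/8
S_{-2} ∇ (∇ + E_{-1/2} + Δ) f = -1024x^7 + 3584x^6 + 4928x^5 + 12320x^4 + 10020x^3 + 5942x^2 + (7059/4)x + 1931/8
Δ S_{-2} ∇ (∇ + E_{-1/2} + Δ) f = -7168x^6 + 42560x^4 + 134400x^3 + 185516x^2 + 130200x + 150139/4


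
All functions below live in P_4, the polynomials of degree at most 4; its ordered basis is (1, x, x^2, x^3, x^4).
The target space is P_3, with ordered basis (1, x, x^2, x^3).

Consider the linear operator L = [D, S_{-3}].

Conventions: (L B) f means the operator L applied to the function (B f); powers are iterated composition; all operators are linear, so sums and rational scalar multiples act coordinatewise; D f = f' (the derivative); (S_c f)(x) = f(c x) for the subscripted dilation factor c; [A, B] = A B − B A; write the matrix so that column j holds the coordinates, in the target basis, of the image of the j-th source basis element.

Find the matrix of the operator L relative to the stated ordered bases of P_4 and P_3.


the matrix is [[0, -4, 0, 0, 0]; [0, 0, 24, 0, 0]; [0, 0, 0, -108, 0]; [0, 0, 0, 0, 432]] (rows listed top to bottom)

image of 1: 0
image of x: -4
image of x^2: 24x
image of x^3: -108x^2
image of x^4: 432x^3
each image's coordinates form column j of the matrix


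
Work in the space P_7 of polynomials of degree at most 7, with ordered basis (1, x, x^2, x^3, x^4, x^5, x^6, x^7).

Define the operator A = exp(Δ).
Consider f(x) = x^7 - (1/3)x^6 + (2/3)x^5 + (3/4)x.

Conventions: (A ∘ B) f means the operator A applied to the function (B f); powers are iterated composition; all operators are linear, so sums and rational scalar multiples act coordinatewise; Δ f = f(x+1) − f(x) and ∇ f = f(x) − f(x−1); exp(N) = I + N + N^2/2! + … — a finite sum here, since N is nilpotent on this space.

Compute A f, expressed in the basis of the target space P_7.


order-1 term: 7x^6 + 19x^5 + (100/3)x^4 + 35x^3 + (68/3)x^2 + (25/3)x + 25/12
order-2 term: 21x^5 + 100x^4 + (695/3)x^3 + 300x^2 + (631/3)x + 188/3
order-3 term: 35x^4 + (610/3)x^3 + (1505/3)x^2 + 600x + 863/3
order-4 term: 35x^3 + 205x^2 + (1315/3)x + 335
order-5 term: 21x^2 + 103x + 407/3
order-6 term: 7x + 62/3
order-7 term: 1
the series for exp(Δ) f terminates at order 7
exp(Δ) f = x^7 + (20/3)x^6 + (122/3)x^5 + (505/3)x^4 + 505x^3 + (3151/3)x^2 + (5471/4)x + 3379/4

the image equals g(x) = x^7 + (20/3)x^6 + (122/3)x^5 + (505/3)x^4 + 505x^3 + (3151/3)x^2 + (5471/4)x + 3379/4


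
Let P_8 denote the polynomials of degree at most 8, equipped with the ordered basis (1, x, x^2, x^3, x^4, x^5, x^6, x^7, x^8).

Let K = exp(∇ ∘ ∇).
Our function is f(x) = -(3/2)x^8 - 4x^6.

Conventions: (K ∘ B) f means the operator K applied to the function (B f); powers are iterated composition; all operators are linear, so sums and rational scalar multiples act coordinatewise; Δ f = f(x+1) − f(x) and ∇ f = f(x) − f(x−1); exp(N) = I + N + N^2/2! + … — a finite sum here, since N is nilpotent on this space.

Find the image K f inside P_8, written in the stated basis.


the result is g(x) = -(3/2)x^8 - 88x^6 + 504x^5 - 2850x^4 + 13080x^3 - 41964x^2 + 85752x - 85247

order-1 term: -84x^6 + 504x^5 - 1590x^4 + 3000x^3 - 3444x^2 + 2232x - 629
order-2 term: -1260x^4 + 10080x^3 - 33480x^2 + 53280x - 33738
order-3 term: -5040x^2 + 30240x - 48360
order-4 term: -2520
the series for exp(∇ ∘ ∇) f terminates at order 4
exp(∇ ∘ ∇) f = -(3/2)x^8 - 88x^6 + 504x^5 - 2850x^4 + 13080x^3 - 41964x^2 + 85752x - 85247


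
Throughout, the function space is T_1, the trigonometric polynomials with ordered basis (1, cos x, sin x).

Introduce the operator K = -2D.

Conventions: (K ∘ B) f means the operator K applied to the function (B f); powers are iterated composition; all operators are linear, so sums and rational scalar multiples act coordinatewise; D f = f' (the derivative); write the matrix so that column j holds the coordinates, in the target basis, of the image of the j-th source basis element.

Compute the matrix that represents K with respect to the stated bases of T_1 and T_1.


image of 1: 0
image of cos x: 2sin x
image of sin x: -2cos x
each image's coordinates form column j of the matrix

the matrix is [[0, 0, 0]; [0, 0, -2]; [0, 2, 0]] (rows listed top to bottom)


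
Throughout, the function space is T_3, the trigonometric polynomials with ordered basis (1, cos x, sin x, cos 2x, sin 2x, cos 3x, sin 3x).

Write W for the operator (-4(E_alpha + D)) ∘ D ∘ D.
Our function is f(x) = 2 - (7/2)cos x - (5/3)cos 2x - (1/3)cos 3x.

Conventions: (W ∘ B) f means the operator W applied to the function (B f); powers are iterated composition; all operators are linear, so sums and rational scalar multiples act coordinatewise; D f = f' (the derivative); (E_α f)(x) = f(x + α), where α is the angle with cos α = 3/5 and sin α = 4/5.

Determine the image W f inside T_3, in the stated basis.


D f = (7/2)sin x + (10/3)sin 2x + sin 3x
D D f = (7/2)cos x + (20/3)cos 2x + 3cos 3x
E_alpha D D f = (21/10)cos x - (14/5)sin x - (28/15)cos 2x - (32/5)sin 2x - (351/125)cos 3x - (132/125)sin 3x
D D D f = -(7/2)sin x - (40/3)sin 2x - 9sin 3x
(E_alpha + D) D D f = (21/10)cos x - (63/10)sin x - (28/15)cos 2x - (296/15)sin 2x - (351/125)cos 3x - (1257/125)sin 3x
(-4(E_alpha + D)) D D f = -(42/5)cos x + (126/5)sin x + (112/15)cos 2x + (1184/15)sin 2x + (1404/125)cos 3x + (5028/125)sin 3x

the image equals g(x) = -(42/5)cos x + (126/5)sin x + (112/15)cos 2x + (1184/15)sin 2x + (1404/125)cos 3x + (5028/125)sin 3x


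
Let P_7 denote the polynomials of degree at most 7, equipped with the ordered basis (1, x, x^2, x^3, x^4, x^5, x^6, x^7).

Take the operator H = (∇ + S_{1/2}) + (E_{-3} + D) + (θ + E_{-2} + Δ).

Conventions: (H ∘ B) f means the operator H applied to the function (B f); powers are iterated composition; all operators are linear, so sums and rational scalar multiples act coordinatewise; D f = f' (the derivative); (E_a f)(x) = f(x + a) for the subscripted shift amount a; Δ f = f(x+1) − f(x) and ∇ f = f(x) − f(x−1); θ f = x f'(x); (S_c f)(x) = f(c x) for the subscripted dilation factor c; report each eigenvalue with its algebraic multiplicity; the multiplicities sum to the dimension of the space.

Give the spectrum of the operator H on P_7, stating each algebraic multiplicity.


λ = 3 (multiplicity 1), λ = 7/2 (multiplicity 1), λ = 17/4 (multiplicity 1), λ = 41/8 (multiplicity 1), λ = 97/16 (multiplicity 1), λ = 225/32 (multiplicity 1), λ = 513/64 (multiplicity 1), λ = 1153/128 (multiplicity 1)

image of 1: 3
image of x: (7/2)x - 2
image of x^2: (17/4)x^2 - 4x + 13
image of x^3: (41/8)x^3 - 6x^2 + 39x - 33
image of x^4: (97/16)x^4 - 8x^3 + 78x^2 - 132x + 97
image of x^5: (225/32)x^5 - 10x^4 + 130x^3 - 330x^2 + 485x - 273
image of x^6: (513/64)x^6 - 12x^5 + 195x^4 - 660x^3 + 1455x^2 - 1638x + 793
image of x^7: (1153/128)x^7 - 14x^6 + 273x^5 - 1155x^4 + 3395x^3 - 5733x^2 + 5551x - 2313
the matrix is upper triangular; its diagonal is (3, 7/2, 17/4, 41/8, 97/16, 225/32, 513/64, 1153/128)
for a triangular matrix the eigenvalues are the diagonal entries, with algebraic multiplicity their repetition count


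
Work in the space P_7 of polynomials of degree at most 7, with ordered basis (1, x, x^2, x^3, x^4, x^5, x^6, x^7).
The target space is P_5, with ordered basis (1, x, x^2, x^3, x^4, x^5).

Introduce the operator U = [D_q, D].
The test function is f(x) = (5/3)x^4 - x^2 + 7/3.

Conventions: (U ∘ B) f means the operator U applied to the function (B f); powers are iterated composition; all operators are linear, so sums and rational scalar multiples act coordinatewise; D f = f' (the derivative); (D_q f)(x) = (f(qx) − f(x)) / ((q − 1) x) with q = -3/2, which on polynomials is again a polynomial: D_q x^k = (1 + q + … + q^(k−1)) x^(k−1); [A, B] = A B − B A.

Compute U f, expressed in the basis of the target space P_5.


D f = (20/3)x^3 - 2x
D_q D f = (35/3)x^2 - 2
D_q f = -(65/24)x^3 + (1/2)x
D D_q f = -(65/8)x^2 + 1/2
[D_q, D] f = (475/24)x^2 - 5/2

the result is g(x) = (475/24)x^2 - 5/2


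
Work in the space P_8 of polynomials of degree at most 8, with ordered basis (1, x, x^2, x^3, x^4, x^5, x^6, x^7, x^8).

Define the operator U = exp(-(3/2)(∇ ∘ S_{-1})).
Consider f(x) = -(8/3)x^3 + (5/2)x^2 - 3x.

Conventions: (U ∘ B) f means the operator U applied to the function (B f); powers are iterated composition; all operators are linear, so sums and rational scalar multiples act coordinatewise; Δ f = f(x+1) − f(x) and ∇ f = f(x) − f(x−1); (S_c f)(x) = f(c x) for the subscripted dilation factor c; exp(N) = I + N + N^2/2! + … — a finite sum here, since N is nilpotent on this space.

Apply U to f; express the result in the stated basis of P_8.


order-1 term: -12x^2 + (9/2)x - 19/4
order-2 term: 18x - 45/8
order-3 term: 9
the series for exp(-(3/2)(∇ ∘ S_{-1})) f terminates at order 3
exp(-(3/2)(∇ ∘ S_{-1})) f = -(8/3)x^3 - (19/2)x^2 + (39/2)x - 11/8

the result is g(x) = -(8/3)x^3 - (19/2)x^2 + (39/2)x - 11/8


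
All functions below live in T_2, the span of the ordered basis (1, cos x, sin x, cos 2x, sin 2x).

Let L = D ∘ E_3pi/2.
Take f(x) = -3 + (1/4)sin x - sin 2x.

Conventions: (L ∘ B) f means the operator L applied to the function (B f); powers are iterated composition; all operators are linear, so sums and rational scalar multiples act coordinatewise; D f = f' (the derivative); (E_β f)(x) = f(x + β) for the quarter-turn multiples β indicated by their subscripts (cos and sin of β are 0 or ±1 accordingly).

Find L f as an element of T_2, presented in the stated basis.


the result is g(x) = (1/4)sin x + 2cos 2x

E_3pi/2 f = -3 - (1/4)cos x + sin 2x
D E_3pi/2 f = (1/4)sin x + 2cos 2x


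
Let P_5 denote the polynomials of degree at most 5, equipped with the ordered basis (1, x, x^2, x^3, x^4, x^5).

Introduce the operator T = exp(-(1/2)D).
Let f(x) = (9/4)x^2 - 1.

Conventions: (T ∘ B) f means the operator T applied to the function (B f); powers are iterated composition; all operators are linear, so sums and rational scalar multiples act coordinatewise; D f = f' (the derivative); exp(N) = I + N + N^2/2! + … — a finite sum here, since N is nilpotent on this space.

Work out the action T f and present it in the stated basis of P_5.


the result is g(x) = (9/4)x^2 - (9/4)x - 7/16

order-1 term: -(9/4)x
order-2 term: 9/16
the series for exp(-(1/2)D) f terminates at order 2
exp(-(1/2)D) f = (9/4)x^2 - (9/4)x - 7/16


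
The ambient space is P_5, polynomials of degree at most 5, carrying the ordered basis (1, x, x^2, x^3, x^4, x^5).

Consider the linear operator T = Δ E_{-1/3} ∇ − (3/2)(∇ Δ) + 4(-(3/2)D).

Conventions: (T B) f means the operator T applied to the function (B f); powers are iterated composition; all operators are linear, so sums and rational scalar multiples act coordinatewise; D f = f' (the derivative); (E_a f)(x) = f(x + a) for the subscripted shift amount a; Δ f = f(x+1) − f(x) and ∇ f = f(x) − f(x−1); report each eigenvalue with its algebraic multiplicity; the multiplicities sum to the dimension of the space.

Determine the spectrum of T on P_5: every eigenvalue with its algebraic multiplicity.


λ = 0 (multiplicity 6)

image of 1: 0
image of x: -6
image of x^2: -12x - 1
image of x^3: -18x^2 - 3x - 2
image of x^4: -24x^3 - 6x^2 - 8x + 1/3
image of x^5: -30x^4 - 10x^3 - 20x^2 + (5/3)x - 110/27
the matrix is upper triangular; its diagonal is (0, 0, 0, 0, 0, 0)
for a triangular matrix the eigenvalues are the diagonal entries, with algebraic multiplicity their repetition count


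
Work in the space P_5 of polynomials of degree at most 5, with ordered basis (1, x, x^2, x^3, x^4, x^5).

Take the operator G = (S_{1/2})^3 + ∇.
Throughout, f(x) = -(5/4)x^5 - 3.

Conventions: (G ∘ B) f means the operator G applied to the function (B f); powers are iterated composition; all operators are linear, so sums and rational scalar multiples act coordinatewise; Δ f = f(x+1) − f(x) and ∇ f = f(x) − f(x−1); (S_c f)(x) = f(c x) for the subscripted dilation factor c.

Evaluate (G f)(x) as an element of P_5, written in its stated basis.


S_{1/2} f = -(5/128)x^5 - 3
S_{1/2} S_{1/2} f = -(5/4096)x^5 - 3
S_{1/2} S_{1/2} S_{1/2} f = -(5/131072)x^5 - 3
∇ f = -(25/4)x^4 + (25/2)x^3 - (25/2)x^2 + (25/4)x - 5/4
((S_{1/2})^3 + ∇) f = -(5/131072)x^5 - (25/4)x^4 + (25/2)x^3 - (25/2)x^2 + (25/4)x - 17/4

the result is g(x) = -(5/131072)x^5 - (25/4)x^4 + (25/2)x^3 - (25/2)x^2 + (25/4)x - 17/4


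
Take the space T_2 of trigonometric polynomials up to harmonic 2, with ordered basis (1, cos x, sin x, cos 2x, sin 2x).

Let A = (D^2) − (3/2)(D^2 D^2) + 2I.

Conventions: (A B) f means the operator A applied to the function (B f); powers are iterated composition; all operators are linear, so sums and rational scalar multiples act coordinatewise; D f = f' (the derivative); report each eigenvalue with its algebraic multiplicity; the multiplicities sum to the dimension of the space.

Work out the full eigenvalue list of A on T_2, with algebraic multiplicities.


image of 1: 2
image of cos x: -(1/2)cos x
image of sin x: -(1/2)sin x
image of cos 2x: -26cos 2x
image of sin 2x: -26sin 2x
the matrix is diagonal; its diagonal is (2, -1/2, -1/2, -26, -26)
for a triangular matrix the eigenvalues are the diagonal entries, with algebraic multiplicity their repetition count

λ = -26 (multiplicity 2), λ = -1/2 (multiplicity 2), λ = 2 (multiplicity 1)


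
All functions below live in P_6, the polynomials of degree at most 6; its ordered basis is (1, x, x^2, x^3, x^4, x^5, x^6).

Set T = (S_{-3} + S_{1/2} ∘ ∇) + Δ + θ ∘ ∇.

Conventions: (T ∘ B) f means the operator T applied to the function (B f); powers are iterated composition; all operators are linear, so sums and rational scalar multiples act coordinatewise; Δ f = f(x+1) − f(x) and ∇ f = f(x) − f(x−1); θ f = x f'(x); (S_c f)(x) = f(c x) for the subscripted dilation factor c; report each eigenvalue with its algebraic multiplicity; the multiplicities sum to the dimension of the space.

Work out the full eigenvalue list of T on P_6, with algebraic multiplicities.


image of 1: 1
image of x: -3x + 2
image of x^2: 9x^2 + 5x
image of x^3: -27x^3 + (39/4)x^2 - (3/2)x + 2
image of x^4: 81x^4 + (33/2)x^3 - (15/2)x^2 + 10x
image of x^5: -243x^5 + (405/16)x^4 - (85/4)x^3 + (65/2)x^2 - (5/2)x + 2
image of x^6: 729x^6 + (579/16)x^5 - (735/16)x^4 + (165/2)x^3 - (75/4)x^2 + 15x
the matrix is upper triangular; its diagonal is (1, -3, 9, -27, 81, -243, 729)
for a triangular matrix the eigenvalues are the diagonal entries, with algebraic multiplicity their repetition count

λ = -243 (multiplicity 1), λ = -27 (multiplicity 1), λ = -3 (multiplicity 1), λ = 1 (multiplicity 1), λ = 9 (multiplicity 1), λ = 81 (multiplicity 1), λ = 729 (multiplicity 1)


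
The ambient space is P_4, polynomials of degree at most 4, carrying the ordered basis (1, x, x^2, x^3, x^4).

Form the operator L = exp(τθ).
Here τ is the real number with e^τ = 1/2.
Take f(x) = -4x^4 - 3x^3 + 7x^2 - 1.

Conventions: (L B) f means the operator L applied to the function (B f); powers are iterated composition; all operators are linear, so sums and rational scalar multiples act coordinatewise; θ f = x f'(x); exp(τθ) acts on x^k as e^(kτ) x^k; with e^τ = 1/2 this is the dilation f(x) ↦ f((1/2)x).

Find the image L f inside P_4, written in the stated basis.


exp(τθ) x^k = e^(kτ) x^k; with e^τ = 1/2 this sends x^k to (1/2)^k x^k
x^2 ↦ 1/4 x^2
x^3 ↦ 1/8 x^3
x^4 ↦ 1/16 x^4
applying this coordinatewise to f: exp(τθ) f = -(1/4)x^4 - (3/8)x^3 + (7/4)x^2 - 1

the image equals g(x) = -(1/4)x^4 - (3/8)x^3 + (7/4)x^2 - 1


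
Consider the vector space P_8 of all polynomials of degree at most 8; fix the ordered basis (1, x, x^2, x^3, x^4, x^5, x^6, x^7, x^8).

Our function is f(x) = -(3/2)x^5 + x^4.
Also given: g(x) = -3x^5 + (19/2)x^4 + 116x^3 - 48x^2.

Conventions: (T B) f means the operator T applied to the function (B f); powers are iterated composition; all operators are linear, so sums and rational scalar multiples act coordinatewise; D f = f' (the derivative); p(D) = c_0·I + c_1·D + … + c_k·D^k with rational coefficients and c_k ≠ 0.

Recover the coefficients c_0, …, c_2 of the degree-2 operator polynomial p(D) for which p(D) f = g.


p(D) = 2·I − D − 4·D^2, i.e. c_0 = 2, c_1 = -1, c_2 = -4

D^0 f = -(3/2)x^5 + x^4
D^1 f = -(15/2)x^4 + 4x^3
D^2 f = -30x^3 + 12x^2
matching coefficients of g against c_0 f + c_1 Df + … from the top degree down determines the c_i
solution: c_0 = 2, c_1 = -1, c_2 = -4


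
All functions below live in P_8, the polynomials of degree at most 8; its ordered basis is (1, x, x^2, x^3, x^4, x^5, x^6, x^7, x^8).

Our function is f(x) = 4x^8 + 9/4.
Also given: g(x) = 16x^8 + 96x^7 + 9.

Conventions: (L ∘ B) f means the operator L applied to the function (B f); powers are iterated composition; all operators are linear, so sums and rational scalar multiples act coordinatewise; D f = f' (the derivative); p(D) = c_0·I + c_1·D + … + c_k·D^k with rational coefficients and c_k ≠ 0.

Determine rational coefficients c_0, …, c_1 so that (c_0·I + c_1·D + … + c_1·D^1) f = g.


D^0 f = 4x^8 + 9/4
D^1 f = 32x^7
matching coefficients of g against c_0 f + c_1 Df + … from the top degree down determines the c_i
solution: c_0 = 4, c_1 = 3

c_0 = 4, c_1 = 3


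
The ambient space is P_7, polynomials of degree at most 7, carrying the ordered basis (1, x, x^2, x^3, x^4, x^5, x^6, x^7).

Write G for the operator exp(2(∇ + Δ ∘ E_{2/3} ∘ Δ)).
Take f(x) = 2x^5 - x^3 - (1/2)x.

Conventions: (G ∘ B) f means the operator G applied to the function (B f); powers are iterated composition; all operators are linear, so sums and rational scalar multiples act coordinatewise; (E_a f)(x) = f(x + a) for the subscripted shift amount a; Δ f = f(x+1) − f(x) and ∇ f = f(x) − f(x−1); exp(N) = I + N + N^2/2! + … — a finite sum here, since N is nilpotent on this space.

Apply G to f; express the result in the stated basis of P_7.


order-1 term: 20x^4 + 40x^3 + 434x^2 + (2042/3)x + 11287/27
order-2 term: 80x^3 + 240x^2 + 1868x + 6724/3
order-3 term: 160x^2 + 480x + 1992
order-4 term: 160x + 320
order-5 term: 64
the series for exp(2(∇ + Δ ∘ E_{2/3} ∘ Δ)) f terminates at order 5
exp(2(∇ + Δ ∘ E_{2/3} ∘ Δ)) f = 2x^5 + 20x^4 + 119x^3 + 834x^2 + (19129/6)x + 135955/27

g(x) = 2x^5 + 20x^4 + 119x^3 + 834x^2 + (19129/6)x + 135955/27


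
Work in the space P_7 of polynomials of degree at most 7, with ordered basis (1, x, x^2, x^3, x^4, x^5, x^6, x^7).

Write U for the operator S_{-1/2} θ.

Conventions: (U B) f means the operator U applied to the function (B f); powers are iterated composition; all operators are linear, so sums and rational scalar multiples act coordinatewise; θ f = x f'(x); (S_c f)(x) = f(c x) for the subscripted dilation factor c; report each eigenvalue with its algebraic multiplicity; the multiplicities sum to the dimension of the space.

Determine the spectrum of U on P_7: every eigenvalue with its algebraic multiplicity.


λ = -1/2 (multiplicity 1), λ = -3/8 (multiplicity 1), λ = -5/32 (multiplicity 1), λ = -7/128 (multiplicity 1), λ = 0 (multiplicity 1), λ = 3/32 (multiplicity 1), λ = 1/4 (multiplicity 1), λ = 1/2 (multiplicity 1)

image of 1: 0
image of x: -(1/2)x
image of x^2: (1/2)x^2
image of x^3: -(3/8)x^3
image of x^4: (1/4)x^4
image of x^5: -(5/32)x^5
image of x^6: (3/32)x^6
image of x^7: -(7/128)x^7
the matrix is upper triangular; its diagonal is (0, -1/2, 1/2, -3/8, 1/4, -5/32, 3/32, -7/128)
for a triangular matrix the eigenvalues are the diagonal entries, with algebraic multiplicity their repetition count


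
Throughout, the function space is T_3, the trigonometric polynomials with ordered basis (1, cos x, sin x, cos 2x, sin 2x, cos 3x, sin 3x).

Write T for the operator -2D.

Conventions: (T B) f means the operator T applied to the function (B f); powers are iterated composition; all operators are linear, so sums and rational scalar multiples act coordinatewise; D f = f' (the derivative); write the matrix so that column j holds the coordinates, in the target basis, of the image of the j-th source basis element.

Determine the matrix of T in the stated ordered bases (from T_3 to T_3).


image of 1: 0
image of cos x: 2sin x
image of sin x: -2cos x
image of cos 2x: 4sin 2x
image of sin 2x: -4cos 2x
image of cos 3x: 6sin 3x
image of sin 3x: -6cos 3x
each image's coordinates form column j of the matrix

the matrix is [[0, 0, 0, 0, 0, 0, 0]; [0, 0, -2, 0, 0, 0, 0]; [0, 2, 0, 0, 0, 0, 0]; [0, 0, 0, 0, -4, 0, 0]; [0, 0, 0, 4, 0, 0, 0]; [0, 0, 0, 0, 0, 0, -6]; [0, 0, 0, 0, 0, 6, 0]] (rows listed top to bottom)


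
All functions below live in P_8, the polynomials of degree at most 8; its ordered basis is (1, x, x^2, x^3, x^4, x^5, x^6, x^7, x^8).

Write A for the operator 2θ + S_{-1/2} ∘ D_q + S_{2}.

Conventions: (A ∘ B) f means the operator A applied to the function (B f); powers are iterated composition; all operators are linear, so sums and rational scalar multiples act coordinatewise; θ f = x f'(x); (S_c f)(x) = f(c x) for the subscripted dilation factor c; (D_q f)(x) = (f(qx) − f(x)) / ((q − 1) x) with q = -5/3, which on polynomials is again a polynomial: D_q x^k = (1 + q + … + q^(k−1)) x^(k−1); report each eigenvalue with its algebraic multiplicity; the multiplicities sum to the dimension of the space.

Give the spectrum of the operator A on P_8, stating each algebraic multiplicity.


λ = 1 (multiplicity 1), λ = 4 (multiplicity 1), λ = 8 (multiplicity 1), λ = 14 (multiplicity 1), λ = 24 (multiplicity 1), λ = 42 (multiplicity 1), λ = 76 (multiplicity 1), λ = 142 (multiplicity 1), λ = 272 (multiplicity 1)

image of 1: 1
image of x: 4x + 1
image of x^2: 8x^2 + (1/3)x
image of x^3: 14x^3 + (19/36)x^2
image of x^4: 24x^4 + (17/54)x^3
image of x^5: 42x^5 + (421/1296)x^4
image of x^6: 76x^6 + (931/3888)x^5
image of x^7: 142x^7 + (10039/46656)x^6
image of x^8: 272x^8 + (6001/34992)x^7
the matrix is upper triangular; its diagonal is (1, 4, 8, 14, 24, 42, 76, 142, 272)
for a triangular matrix the eigenvalues are the diagonal entries, with algebraic multiplicity their repetition count


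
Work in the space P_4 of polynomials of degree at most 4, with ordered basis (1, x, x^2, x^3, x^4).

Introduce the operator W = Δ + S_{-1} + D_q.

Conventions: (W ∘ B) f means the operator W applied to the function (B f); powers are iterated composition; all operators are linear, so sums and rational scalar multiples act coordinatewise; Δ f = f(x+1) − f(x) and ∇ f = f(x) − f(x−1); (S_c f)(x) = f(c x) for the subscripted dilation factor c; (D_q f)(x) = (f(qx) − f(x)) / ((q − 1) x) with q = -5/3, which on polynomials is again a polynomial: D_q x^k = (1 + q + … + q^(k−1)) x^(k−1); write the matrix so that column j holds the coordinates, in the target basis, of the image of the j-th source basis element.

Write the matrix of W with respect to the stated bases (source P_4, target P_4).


image of 1: 1
image of x: -x + 2
image of x^2: x^2 + (4/3)x + 1
image of x^3: -x^3 + (46/9)x^2 + 3x + 1
image of x^4: x^4 + (40/27)x^3 + 6x^2 + 4x + 1
each image's coordinates form column j of the matrix

the matrix is [[1, 2, 1, 1, 1]; [0, -1, 4/3, 3, 4]; [0, 0, 1, 46/9, 6]; [0, 0, 0, -1, 40/27]; [0, 0, 0, 0, 1]] (rows listed top to bottom)


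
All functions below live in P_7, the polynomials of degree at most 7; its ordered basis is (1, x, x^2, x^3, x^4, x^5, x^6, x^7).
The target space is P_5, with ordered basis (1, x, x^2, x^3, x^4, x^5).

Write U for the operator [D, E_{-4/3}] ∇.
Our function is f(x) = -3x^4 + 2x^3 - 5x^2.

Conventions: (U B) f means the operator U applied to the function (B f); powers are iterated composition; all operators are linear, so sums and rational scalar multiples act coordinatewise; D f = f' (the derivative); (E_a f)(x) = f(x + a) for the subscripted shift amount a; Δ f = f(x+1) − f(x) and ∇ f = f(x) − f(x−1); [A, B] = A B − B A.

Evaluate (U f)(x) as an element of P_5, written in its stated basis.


the image equals g(x) = 0

∇ f = -12x^3 + 24x^2 - 28x + 10
E_{-4/3} ∇ f = -12x^3 + 72x^2 - 156x + 1066/9
D E_{-4/3} ∇ f = -36x^2 + 144x - 156
D ∇ f = -36x^2 + 48x - 28
E_{-4/3} D ∇ f = -36x^2 + 144x - 156
[D, E_{-4/3}] ∇ f = 0


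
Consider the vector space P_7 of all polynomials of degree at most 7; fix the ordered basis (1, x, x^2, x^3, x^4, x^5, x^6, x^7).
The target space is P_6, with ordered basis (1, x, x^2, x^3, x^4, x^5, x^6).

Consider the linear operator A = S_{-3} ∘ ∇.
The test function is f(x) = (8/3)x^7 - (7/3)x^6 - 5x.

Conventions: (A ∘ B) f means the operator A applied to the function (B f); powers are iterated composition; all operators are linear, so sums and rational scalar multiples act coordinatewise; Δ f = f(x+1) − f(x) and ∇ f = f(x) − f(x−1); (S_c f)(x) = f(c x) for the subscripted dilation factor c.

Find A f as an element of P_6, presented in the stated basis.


∇ f = (56/3)x^6 - 70x^5 + (385/3)x^4 - 140x^3 + 91x^2 - (98/3)x
S_{-3} ∇ f = 13608x^6 + 17010x^5 + 10395x^4 + 3780x^3 + 819x^2 + 98x

g(x) = 13608x^6 + 17010x^5 + 10395x^4 + 3780x^3 + 819x^2 + 98x
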